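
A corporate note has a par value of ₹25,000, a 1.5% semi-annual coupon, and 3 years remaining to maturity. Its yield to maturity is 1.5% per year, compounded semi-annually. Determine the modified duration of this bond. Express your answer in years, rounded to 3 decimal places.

Periodic yield y = 0.0075. First find Macaulay duration:
  t   CF        PV=CF/(1+0.0075)^t    t·PV
  1       187.50       186.1042       186.1042
  2       187.50       184.7188       369.4377
  3       187.50       183.3437       550.0312
  4       187.50       181.9789       727.9156
  5       187.50       180.6242       903.1211
  6    25,187.50    24,083.2301   144,499.3804
  Σ                 25,000.0000   147,235.9903
P = 25,000.0000; Macaulay duration = 147,235.9903 / 25,000.0000 = 5.88944 half-year periods = 2.94472 years.
Modified duration = D_Mac / (1 + y) = 2.94472 / 1.0075 = 2.92280 years.

2.923 years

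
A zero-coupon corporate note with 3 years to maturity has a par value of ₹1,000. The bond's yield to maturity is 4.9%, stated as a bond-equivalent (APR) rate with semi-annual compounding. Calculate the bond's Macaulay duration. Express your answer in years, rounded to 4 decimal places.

3.0000 years

A zero-coupon bond has a single cash flow at maturity, so its Macaulay duration equals its maturity: 3 years.
(Equivalently: 6 semi-annual periods ÷ 2 = 3 years.)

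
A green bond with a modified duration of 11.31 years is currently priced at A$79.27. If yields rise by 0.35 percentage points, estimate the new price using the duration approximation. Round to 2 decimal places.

A$76.13

Duration approximation: ΔP/P ≈ -D_mod · Δy = -11.31 × (+0.0035) = -0.039585.
New price ≈ 79.27 × (1 - 0.039585) = 76.13209705.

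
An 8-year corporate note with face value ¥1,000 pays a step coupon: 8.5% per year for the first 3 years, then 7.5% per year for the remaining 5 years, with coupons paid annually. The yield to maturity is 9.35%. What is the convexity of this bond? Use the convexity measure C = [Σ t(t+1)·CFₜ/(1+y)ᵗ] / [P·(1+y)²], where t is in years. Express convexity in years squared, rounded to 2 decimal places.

With y = 0.0935:
  t   CF        PV=CF/(1+0.0935)^t    t·PV        t(t+1)·PV
  1        85.00        77.7321        77.7321         155.4641
  2        85.00        71.0856       142.1711         426.5133
  3        85.00        65.0074       195.0221         780.0884
  4        75.00        52.4549       209.8196       1,049.0981
  5        75.00        47.9697       239.8487       1,439.0921
  6        75.00        43.8681       263.2084       1,842.4590
  7        75.00        40.1171       280.8198       2,246.5587
  8     1,075.00       525.8455     4,206.7640      37,860.8763
  Σ                    924.0803     5,615.3859      45,800.1500
P = 924.0803.
Convexity = Σ t(t+1)·PV / [P·(1+y)²] = 45,800.1500 / (924.0803 × 1.195742) = 41.44953.

41.45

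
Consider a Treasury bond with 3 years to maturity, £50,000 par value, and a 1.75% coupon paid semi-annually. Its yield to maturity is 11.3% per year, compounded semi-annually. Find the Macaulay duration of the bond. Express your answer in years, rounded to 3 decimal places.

Periodic yield y = 0.0565. Discount each cash flow and weight by its period:
  t   CF        PV=CF/(1+0.0565)^t    t·PV
  1       437.50       414.1032       414.1032
  2       437.50       391.9576       783.9151
  3       437.50       370.9963     1,112.9888
  4       437.50       351.1560     1,404.6239
  5       437.50       332.3767     1,661.8834
  6    50,437.50    36,269.0804   217,614.4822
  Σ                 38,129.6700   222,991.9966
Price P = Σ PV = 38,129.6700.
Macaulay duration = Σ(t·PV) / P = 222,991.9966 / 38,129.6700 = 5.84825 half-year periods.
In years: 5.84825 / 2 = 2.92413 years.

2.924 years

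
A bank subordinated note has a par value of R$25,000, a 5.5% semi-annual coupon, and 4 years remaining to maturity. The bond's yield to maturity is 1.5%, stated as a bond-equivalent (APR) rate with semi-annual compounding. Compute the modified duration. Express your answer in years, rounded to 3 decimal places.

Periodic yield y = 0.0075. First find Macaulay duration:
  t   CF        PV=CF/(1+0.0075)^t    t·PV
  1       687.50       682.3821       682.3821
  2       687.50       677.3024     1,354.6047
  3       687.50       672.2604     2,016.7812
  4       687.50       667.2560     2,669.0240
  5       687.50       662.2888     3,311.4441
  6       687.50       657.3586     3,944.1518
  7       687.50       652.4651     4,567.2560
  8    25,687.50    24,196.9931   193,575.9448
  Σ                 28,868.3066   212,121.5889
P = 28,868.3066; Macaulay duration = 212,121.5889 / 28,868.3066 = 7.34791 half-year periods = 3.67395 years.
Modified duration = D_Mac / (1 + y) = 3.67395 / 1.0075 = 3.64660 years.

3.647 years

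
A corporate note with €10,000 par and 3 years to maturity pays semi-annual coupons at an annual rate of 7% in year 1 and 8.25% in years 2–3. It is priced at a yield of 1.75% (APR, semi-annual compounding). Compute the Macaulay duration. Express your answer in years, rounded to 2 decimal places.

2.77 years

Periodic yield y = 0.00875. Discount each cash flow and weight by its period:
  t   CF        PV=CF/(1+0.00875)^t    t·PV
  1       350.00       346.9641       346.9641
  2       350.00       343.9545       687.9089
  3       412.50       401.8586     1,205.5759
  4       412.50       398.3729     1,593.4915
  5       412.50       394.9174     1,974.5868
  6    10,412.50     9,882.2020    59,293.2121
  Σ                 11,768.2694    65,101.7393
Price P = Σ PV = 11,768.2694.
Macaulay duration = Σ(t·PV) / P = 65,101.7393 / 11,768.2694 = 5.53197 half-year periods.
In years: 5.53197 / 2 = 2.76599 years.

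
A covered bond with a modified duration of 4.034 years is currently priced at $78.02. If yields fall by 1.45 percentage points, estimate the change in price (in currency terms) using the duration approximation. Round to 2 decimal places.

+$4.56

Duration approximation: ΔP/P ≈ -D_mod · Δy = -4.034 × (-0.0145) = +0.058493.
ΔP ≈ 78.02 × (+0.058493) = +4.56362386.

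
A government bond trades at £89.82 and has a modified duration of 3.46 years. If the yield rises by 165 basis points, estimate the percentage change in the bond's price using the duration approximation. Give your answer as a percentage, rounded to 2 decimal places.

Duration approximation: ΔP/P ≈ -D_mod · Δy = -3.46 × (+0.0165) = -0.057090.
As a percentage: -5.7090%.

-5.71%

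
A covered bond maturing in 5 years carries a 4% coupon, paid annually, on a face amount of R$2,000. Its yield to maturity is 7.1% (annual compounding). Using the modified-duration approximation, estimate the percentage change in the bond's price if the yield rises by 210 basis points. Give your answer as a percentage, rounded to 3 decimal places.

Periodic yield y = 0.071. Modified duration first:
  t   CF        PV=CF/(1+0.071)^t    t·PV
  1        80.00        74.6965        74.6965
  2        80.00        69.7447       139.4893
  3        80.00        65.1211       195.3632
  4        80.00        60.8040       243.2160
  5     2,080.00     1,476.1007     7,380.5034
  Σ                  1,746.4670     8,033.2685
P = 1,746.4670; D_Mac = 4.59973 yrs; D_mod = 4.59973/(1+0.071) = 4.29479 yrs.
ΔP/P ≈ -D_mod · Δy = -4.29479 × (+0.021) = -0.090191 = -9.0191%.

-9.019%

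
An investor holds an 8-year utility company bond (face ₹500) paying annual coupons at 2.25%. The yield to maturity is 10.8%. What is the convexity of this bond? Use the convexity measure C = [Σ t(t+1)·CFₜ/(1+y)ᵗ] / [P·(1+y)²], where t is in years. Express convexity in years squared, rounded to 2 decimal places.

50.59

With y = 0.108:
  t   CF        PV=CF/(1+0.108)^t    t·PV        t(t+1)·PV
  1        11.25        10.1534        10.1534          20.3069
  2        11.25         9.1637        18.3275          54.9825
  3        11.25         8.2705        24.8116          99.2463
  4        11.25         7.4644        29.8575         149.2875
  5        11.25         6.7368        33.6840         202.1040
  6        11.25         6.0801        36.4809         255.3661
  7        11.25         5.4875        38.4125         307.2998
  8       511.25       225.0688     1,800.5502      16,204.9515
  Σ                    278.4253     1,992.2775      17,293.5445
P = 278.4253.
Convexity = Σ t(t+1)·PV / [P·(1+y)²] = 17,293.5445 / (278.4253 × 1.227664) = 50.59363.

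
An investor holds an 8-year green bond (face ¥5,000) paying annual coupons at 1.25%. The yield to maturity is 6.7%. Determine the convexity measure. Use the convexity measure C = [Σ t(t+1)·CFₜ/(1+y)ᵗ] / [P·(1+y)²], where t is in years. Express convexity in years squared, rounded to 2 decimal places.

With y = 0.067:
  t   CF        PV=CF/(1+0.067)^t    t·PV        t(t+1)·PV
  1        62.50        58.5754        58.5754         117.1509
  2        62.50        54.8973       109.7946         329.3839
  3        62.50        51.4502       154.3505         617.4020
  4        62.50        48.2195       192.8778         964.3892
  5        62.50        45.1916       225.9581       1,355.7486
  6        62.50        42.3539       254.1235       1,778.8642
  7        62.50        39.6944       277.8607       2,222.8856
  8     5,062.50     3,013.3507    24,106.8057     216,961.2515
  Σ                  3,353.7330    25,380.3464     224,347.0758
P = 3,353.7330.
Convexity = Σ t(t+1)·PV / [P·(1+y)²] = 224,347.0758 / (3,353.7330 × 1.138489) = 58.75747.

58.76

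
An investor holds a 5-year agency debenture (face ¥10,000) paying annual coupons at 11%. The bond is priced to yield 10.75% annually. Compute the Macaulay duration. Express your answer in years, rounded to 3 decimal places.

4.107 years

Periodic yield y = 0.1075. Discount each cash flow and weight by its year:
  t   CF        PV=CF/(1+0.1075)^t    t·PV
  1     1,100.00       993.2280       993.2280
  2     1,100.00       896.8199     1,793.6397
  3     1,100.00       809.7696     2,429.3089
  4     1,100.00       731.1690     2,924.6758
  5    11,100.00     6,661.9950    33,309.9751
  Σ                 10,092.9815    41,450.8276
Price P = Σ PV = 10,092.9815.
Macaulay duration = Σ(t·PV) / P = 41,450.8276 / 10,092.9815 = 4.10690 years.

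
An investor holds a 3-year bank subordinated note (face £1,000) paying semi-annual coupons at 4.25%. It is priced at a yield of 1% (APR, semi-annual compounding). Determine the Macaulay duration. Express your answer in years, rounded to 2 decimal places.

Periodic yield y = 0.005. Discount each cash flow and weight by its period:
  t   CF        PV=CF/(1+0.005)^t    t·PV
  1        21.25        21.1443        21.1443
  2        21.25        21.0391        42.0782
  3        21.25        20.9344        62.8032
  4        21.25        20.8303        83.3210
  5        21.25        20.7266       103.6331
  6     1,021.25       991.1416     5,946.8495
  Σ                  1,095.8162     6,259.8294
Price P = Σ PV = 1,095.8162.
Macaulay duration = Σ(t·PV) / P = 6,259.8294 / 1,095.8162 = 5.71248 half-year periods.
In years: 5.71248 / 2 = 2.85624 years.

2.86 years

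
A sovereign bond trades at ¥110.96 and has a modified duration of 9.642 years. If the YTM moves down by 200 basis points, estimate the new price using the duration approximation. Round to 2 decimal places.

Duration approximation: ΔP/P ≈ -D_mod · Δy = -9.642 × (-0.02) = +0.192840.
New price ≈ 110.96 × (1 + 0.192840) = 132.3575264.

¥132.36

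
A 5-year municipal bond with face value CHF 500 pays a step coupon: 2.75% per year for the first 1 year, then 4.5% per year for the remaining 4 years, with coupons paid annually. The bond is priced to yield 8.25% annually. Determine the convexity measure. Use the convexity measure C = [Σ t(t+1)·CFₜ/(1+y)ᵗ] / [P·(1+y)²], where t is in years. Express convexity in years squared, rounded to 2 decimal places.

With y = 0.0825:
  t   CF        PV=CF/(1+0.0825)^t    t·PV        t(t+1)·PV
  1        13.75        12.7021        12.7021          25.4042
  2        22.50        19.2011        38.4023         115.2068
  3        22.50        17.7378        53.2133         212.8531
  4        22.50        16.3859        65.5437         327.7185
  5       522.50       351.5174     1,757.5868      10,545.5206
  Σ                    417.5442     1,927.4481      11,226.7031
P = 417.5442.
Convexity = Σ t(t+1)·PV / [P·(1+y)²] = 11,226.7031 / (417.5442 × 1.171806) = 22.94531.

22.95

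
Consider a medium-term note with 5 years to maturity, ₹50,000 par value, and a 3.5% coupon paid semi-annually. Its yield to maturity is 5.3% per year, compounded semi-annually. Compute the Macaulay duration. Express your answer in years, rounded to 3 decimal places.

4.611 years

Periodic yield y = 0.0265. Discount each cash flow and weight by its period:
  t   CF        PV=CF/(1+0.0265)^t    t·PV
  1       875.00       852.4111       852.4111
  2       875.00       830.4054     1,660.8107
  3       875.00       808.9677     2,426.9032
  4       875.00       788.0835     3,152.3340
  5       875.00       767.7384     3,838.6922
  6       875.00       747.9186     4,487.5116
  7       875.00       728.6104     5,100.2729
  8       875.00       709.8007     5,678.4056
  9       875.00       691.4766     6,223.2891
  10   50,875.00    39,166.5109   391,665.1094
  Σ                 46,091.9234   425,085.7399
Price P = Σ PV = 46,091.9234.
Macaulay duration = Σ(t·PV) / P = 425,085.7399 / 46,091.9234 = 9.22256 half-year periods.
In years: 9.22256 / 2 = 4.61128 years.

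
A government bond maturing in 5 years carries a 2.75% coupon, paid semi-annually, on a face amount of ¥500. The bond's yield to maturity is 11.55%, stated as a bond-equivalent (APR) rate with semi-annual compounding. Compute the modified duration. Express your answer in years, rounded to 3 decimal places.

4.370 years

Periodic yield y = 0.05775. First find Macaulay duration:
  t   CF        PV=CF/(1+0.05775)^t    t·PV
  1        6.875         6.4996         6.4996
  2        6.875         6.1448        12.2896
  3        6.875         5.8093        17.4279
  4        6.875         5.4921        21.9685
  5        6.875         5.1923        25.9614
  6        6.875         4.9088        29.4527
  7        6.875         4.6408        32.4855
  8        6.875         4.3874        35.0993
  9        6.875         4.1479        37.3309
  10     506.875       289.1149     2,891.1494
  Σ                    336.3379     3,109.6647
P = 336.3379; Macaulay duration = 3,109.6647 / 336.3379 = 9.24566 half-year periods = 4.62283 years.
Modified duration = D_Mac / (1 + y) = 4.62283 / 1.05775 = 4.37044 years.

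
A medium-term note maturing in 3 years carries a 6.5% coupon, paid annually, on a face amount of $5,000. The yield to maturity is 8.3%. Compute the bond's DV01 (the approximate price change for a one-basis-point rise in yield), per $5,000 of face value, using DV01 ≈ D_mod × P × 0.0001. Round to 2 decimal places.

Periodic yield y = 0.083.
  t   CF        PV=CF/(1+0.083)^t    t·PV
  1       325.00       300.0923       300.0923
  2       325.00       277.0936       554.1871
  3     5,325.00     4,192.1252    12,576.3755
  Σ                  4,769.3111    13,430.6550
P = 4,769.3111; D_Mac = 2.81606 yrs; D_mod = 2.60024 yrs.
DV01 ≈ 2.60024 × 4,769.3111 × 0.0001 = 1.240134.

$1.24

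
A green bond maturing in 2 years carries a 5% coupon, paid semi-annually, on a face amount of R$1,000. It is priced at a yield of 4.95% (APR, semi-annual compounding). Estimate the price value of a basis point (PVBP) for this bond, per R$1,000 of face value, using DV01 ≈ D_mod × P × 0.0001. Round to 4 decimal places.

R$0.1883

Periodic yield y = 0.02475.
  t   CF        PV=CF/(1+0.02475)^t    t·PV
  1        25.00        24.3962        24.3962
  2        25.00        23.8070        47.6139
  3        25.00        23.2320        69.6959
  4     1,025.00       929.5059     3,718.0237
  Σ                  1,000.9411     3,859.7297
P = 1,000.9411; D_Mac = 3.85610 half-year periods = 1.92805 yrs; D_mod = 1.88148 yrs.
DV01 ≈ 1.88148 × 1,000.9411 × 0.0001 = 0.188325.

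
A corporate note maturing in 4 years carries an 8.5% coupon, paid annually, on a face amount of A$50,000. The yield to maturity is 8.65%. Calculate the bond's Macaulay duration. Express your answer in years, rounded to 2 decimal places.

3.55 years

Periodic yield y = 0.0865. Discount each cash flow and weight by its year:
  t   CF        PV=CF/(1+0.0865)^t    t·PV
  1     4,250.00     3,911.6429     3,911.6429
  2     4,250.00     3,600.2236     7,200.4471
  3     4,250.00     3,313.5974     9,940.7921
  4    54,250.00    38,929.6787   155,718.7150
  Σ                 49,755.1426   176,771.5971
Price P = Σ PV = 49,755.1426.
Macaulay duration = Σ(t·PV) / P = 176,771.5971 / 49,755.1426 = 3.55283 years.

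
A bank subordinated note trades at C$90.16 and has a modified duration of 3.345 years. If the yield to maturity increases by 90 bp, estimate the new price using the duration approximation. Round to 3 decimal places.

C$87.446

Duration approximation: ΔP/P ≈ -D_mod · Δy = -3.345 × (+0.009) = -0.030105.
New price ≈ 90.16 × (1 - 0.030105) = 87.4457332.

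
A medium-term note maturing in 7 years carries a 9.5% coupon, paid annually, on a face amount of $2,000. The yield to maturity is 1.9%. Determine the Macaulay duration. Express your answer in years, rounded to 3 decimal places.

5.729 years

Periodic yield y = 0.019. Discount each cash flow and weight by its year:
  t   CF        PV=CF/(1+0.019)^t    t·PV
  1       190.00       186.4573       186.4573
  2       190.00       182.9807       365.9614
  3       190.00       179.5689       538.7066
  4       190.00       176.2207       704.8827
  5       190.00       172.9349       864.6746
  6       190.00       169.7104     1,018.2625
  7     2,190.00     1,919.6623    13,437.6358
  Σ                  2,987.5351    17,116.5809
Price P = Σ PV = 2,987.5351.
Macaulay duration = Σ(t·PV) / P = 17,116.5809 / 2,987.5351 = 5.72933 years.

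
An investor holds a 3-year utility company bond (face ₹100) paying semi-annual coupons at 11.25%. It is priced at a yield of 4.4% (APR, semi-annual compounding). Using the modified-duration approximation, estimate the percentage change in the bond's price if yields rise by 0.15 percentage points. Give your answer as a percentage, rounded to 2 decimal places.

Periodic yield y = 0.022. Modified duration first:
  t   CF        PV=CF/(1+0.022)^t    t·PV
  1        5.625         5.5039         5.5039
  2        5.625         5.3854        10.7709
  3        5.625         5.2695        15.8085
  4        5.625         5.1561        20.6243
  5        5.625         5.0451        25.2254
  6      105.625        92.6961       556.1765
  Σ                    119.0561       634.1094
P = 119.0561; D_Mac = 5.32614 half-year periods = 2.66307 yrs; D_mod = 2.66307/(1+0.022) = 2.60574 yrs.
ΔP/P ≈ -D_mod · Δy = -2.60574 × (+0.0015) = -0.003909 = -0.3909%.

-0.39%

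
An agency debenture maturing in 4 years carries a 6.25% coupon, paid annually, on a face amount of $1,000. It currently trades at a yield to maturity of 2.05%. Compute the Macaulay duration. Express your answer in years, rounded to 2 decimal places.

Periodic yield y = 0.0205. Discount each cash flow and weight by its year:
  t   CF        PV=CF/(1+0.0205)^t    t·PV
  1        62.50        61.2445        61.2445
  2        62.50        60.0142       120.0284
  3        62.50        58.8086       176.4259
  4     1,062.50       979.6634     3,918.6538
  Σ                  1,159.7307     4,276.3525
Price P = Σ PV = 1,159.7307.
Macaulay duration = Σ(t·PV) / P = 4,276.3525 / 1,159.7307 = 3.68737 years.

3.69 years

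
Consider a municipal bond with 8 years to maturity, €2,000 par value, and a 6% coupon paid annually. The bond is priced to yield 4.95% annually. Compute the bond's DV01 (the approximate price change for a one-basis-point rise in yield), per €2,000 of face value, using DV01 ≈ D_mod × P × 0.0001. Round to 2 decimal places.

€1.35

Periodic yield y = 0.0495.
  t   CF        PV=CF/(1+0.0495)^t    t·PV
  1       120.00       114.3402       114.3402
  2       120.00       108.9473       217.8945
  3       120.00       103.8087       311.4262
  4       120.00        98.9126       395.6503
  5       120.00        94.2473       471.2366
  6       120.00        89.8021       538.8127
  7       120.00        85.5666       598.9660
  8     2,120.00     1,440.3775    11,523.0197
  Σ                  2,136.0022    14,171.3463
P = 2,136.0022; D_Mac = 6.63452 yrs; D_mod = 6.32160 yrs.
DV01 ≈ 6.32160 × 2,136.0022 × 0.0001 = 1.350295.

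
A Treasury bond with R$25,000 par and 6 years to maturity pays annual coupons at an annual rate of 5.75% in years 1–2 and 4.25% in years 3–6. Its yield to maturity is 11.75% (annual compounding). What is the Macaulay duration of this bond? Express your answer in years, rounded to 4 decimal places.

5.1443 years

Periodic yield y = 0.1175. Discount each cash flow and weight by its year:
  t   CF        PV=CF/(1+0.1175)^t    t·PV
  1     1,437.50     1,286.3535     1,286.3535
  2     1,437.50     1,151.0993     2,302.1986
  3     1,062.50       761.3535     2,284.0605
  4     1,062.50       681.3007     2,725.2027
  5     1,062.50       609.6650     3,048.3251
  6    26,062.50    13,382.3037    80,293.8222
  Σ                 17,872.0756    91,939.9625
Price P = Σ PV = 17,872.0756.
Macaulay duration = Σ(t·PV) / P = 91,939.9625 / 17,872.0756 = 5.14434 years.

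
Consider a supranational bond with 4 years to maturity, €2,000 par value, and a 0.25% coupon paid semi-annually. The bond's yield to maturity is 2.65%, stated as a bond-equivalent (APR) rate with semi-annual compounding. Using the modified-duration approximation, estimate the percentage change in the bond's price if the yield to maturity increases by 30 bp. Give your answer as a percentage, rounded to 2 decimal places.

Periodic yield y = 0.01325. Modified duration first:
  t   CF        PV=CF/(1+0.01325)^t    t·PV
  1         2.50         2.4673         2.4673
  2         2.50         2.4350         4.8701
  3         2.50         2.4032         7.2096
  4         2.50         2.3718         9.4871
  5         2.50         2.3408        11.7038
  6         2.50         2.3102        13.8609
  7         2.50         2.2799        15.9596
  8     2,002.50     1,802.3521    14,418.8164
  Σ                  1,818.9602    14,484.3748
P = 1,818.9602; D_Mac = 7.96300 half-year periods = 3.98150 yrs; D_mod = 3.98150/(1+0.01325) = 3.92943 yrs.
ΔP/P ≈ -D_mod · Δy = -3.92943 × (+0.003) = -0.011788 = -1.1788%.

-1.18%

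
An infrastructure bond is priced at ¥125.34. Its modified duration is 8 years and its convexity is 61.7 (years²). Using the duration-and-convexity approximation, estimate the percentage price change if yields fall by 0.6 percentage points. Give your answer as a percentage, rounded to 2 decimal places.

Duration effect: -D_mod·Δy = -8 × (-0.006) = +0.048000
Convexity effect: ½·C·(Δy)² = 0.5 × 61.7 × (-0.006)² = +0.0011106
ΔP/P ≈ +0.048000 + 0.0011106 = +0.0491106
= +4.91106%.

+4.91%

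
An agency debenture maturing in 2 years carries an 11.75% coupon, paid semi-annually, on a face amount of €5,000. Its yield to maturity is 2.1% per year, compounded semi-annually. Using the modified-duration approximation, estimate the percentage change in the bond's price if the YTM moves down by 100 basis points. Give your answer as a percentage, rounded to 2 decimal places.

+1.83%

Periodic yield y = 0.0105. Modified duration first:
  t   CF        PV=CF/(1+0.0105)^t    t·PV
  1       293.75       290.6977       290.6977
  2       293.75       287.6771       575.3541
  3       293.75       284.6878       854.0635
  4     5,293.75     5,077.1285    20,308.5140
  Σ                  5,940.1911    22,028.6294
P = 5,940.1911; D_Mac = 3.70840 half-year periods = 1.85420 yrs; D_mod = 1.85420/(1+0.0105) = 1.83494 yrs.
ΔP/P ≈ -D_mod · Δy = -1.83494 × (-0.01) = +0.018349 = +1.8349%.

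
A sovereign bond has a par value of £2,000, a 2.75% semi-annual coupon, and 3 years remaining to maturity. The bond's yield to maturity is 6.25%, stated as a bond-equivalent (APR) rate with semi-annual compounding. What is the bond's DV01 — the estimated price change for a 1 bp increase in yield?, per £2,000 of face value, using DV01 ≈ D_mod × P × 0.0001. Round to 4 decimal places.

£0.5083

Periodic yield y = 0.03125.
  t   CF        PV=CF/(1+0.03125)^t    t·PV
  1        27.50        26.6667        26.6667
  2        27.50        25.8586        51.7172
  3        27.50        25.0750        75.2250
  4        27.50        24.3151        97.2606
  5        27.50        23.5783       117.8916
  6     2,027.50     1,685.6876    10,114.1256
  Σ                  1,811.1813    10,482.8866
P = 1,811.1813; D_Mac = 5.78787 half-year periods = 2.89394 yrs; D_mod = 2.80624 yrs.
DV01 ≈ 2.80624 × 1,811.1813 × 0.0001 = 0.508261.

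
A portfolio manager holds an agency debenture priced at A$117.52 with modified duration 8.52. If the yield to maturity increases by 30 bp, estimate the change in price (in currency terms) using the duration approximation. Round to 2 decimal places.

-A$3.00

Duration approximation: ΔP/P ≈ -D_mod · Δy = -8.52 × (+0.003) = -0.025560.
ΔP ≈ 117.52 × (-0.025560) = -3.0038112.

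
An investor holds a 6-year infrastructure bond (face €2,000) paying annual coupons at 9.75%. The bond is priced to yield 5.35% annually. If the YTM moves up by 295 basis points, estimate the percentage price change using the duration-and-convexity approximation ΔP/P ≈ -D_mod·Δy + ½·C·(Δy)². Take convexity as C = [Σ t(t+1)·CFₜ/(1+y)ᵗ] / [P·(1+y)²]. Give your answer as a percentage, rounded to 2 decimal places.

-12.56%

With y = 0.0535:
  t   CF        PV=CF/(1+0.0535)^t    t·PV        t(t+1)·PV
  1       195.00       185.0973       185.0973         370.1946
  2       195.00       175.6975       351.3950       1,054.1849
  3       195.00       166.7750       500.3250       2,001.3002
  4       195.00       158.3057       633.2227       3,166.1133
  5       195.00       150.2664       751.3321       4,507.9923
  6     2,195.00     1,605.5628     9,633.3765      67,433.6357
  Σ                  2,441.7046    12,054.7485      78,533.4209
P = 2,441.7046; D_Mac = 4.93702 yrs; D_mod = 4.68630 yrs; C = 28.97959.
Duration effect: -4.68630 × (+0.0295) = -0.138246
Convexity effect: 0.5 × 28.97959 × (0.0295)² = +0.0126097
ΔP/P ≈ -0.138246 + 0.0126097 = -0.125636 = -12.5636%.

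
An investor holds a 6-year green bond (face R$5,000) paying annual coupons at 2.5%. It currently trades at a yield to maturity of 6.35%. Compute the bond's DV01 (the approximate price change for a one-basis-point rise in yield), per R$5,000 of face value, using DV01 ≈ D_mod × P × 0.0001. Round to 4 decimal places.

R$2.1395

Periodic yield y = 0.0635.
  t   CF        PV=CF/(1+0.0635)^t    t·PV
  1       125.00       117.5364       117.5364
  2       125.00       110.5185       221.0370
  3       125.00       103.9196       311.7588
  4       125.00        97.7147       390.8589
  5       125.00        91.8803       459.4016
  6     5,125.00     3,542.1660    21,252.9957
  Σ                  4,063.7356    22,753.5886
P = 4,063.7356; D_Mac = 5.59918 yrs; D_mod = 5.26486 yrs.
DV01 ≈ 5.26486 × 4,063.7356 × 0.0001 = 2.139501.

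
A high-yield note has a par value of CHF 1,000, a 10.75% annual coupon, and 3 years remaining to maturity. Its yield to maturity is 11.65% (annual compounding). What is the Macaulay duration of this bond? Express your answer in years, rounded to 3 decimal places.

Periodic yield y = 0.1165. Discount each cash flow and weight by its year:
  t   CF        PV=CF/(1+0.1165)^t    t·PV
  1       107.50        96.2830        96.2830
  2       107.50        86.2365       172.4730
  3     1,107.50       795.7333     2,387.2000
  Σ                    978.2528     2,655.9560
Price P = Σ PV = 978.2528.
Macaulay duration = Σ(t·PV) / P = 2,655.9560 / 978.2528 = 2.71500 years.

2.715 years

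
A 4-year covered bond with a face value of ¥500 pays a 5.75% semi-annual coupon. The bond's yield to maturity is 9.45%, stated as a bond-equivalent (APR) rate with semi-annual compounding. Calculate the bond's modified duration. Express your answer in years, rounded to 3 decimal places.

3.438 years

Periodic yield y = 0.04725. First find Macaulay duration:
  t   CF        PV=CF/(1+0.04725)^t    t·PV
  1       14.375        13.7264        13.7264
  2       14.375        13.1071        26.2142
  3       14.375        12.5157        37.5472
  4       14.375        11.9511        47.8042
  5       14.375        11.4118        57.0592
  6       14.375        10.8970        65.3818
  7       14.375        10.4053        72.8372
  8      514.375       355.5305     2,844.2442
  Σ                    439.5450     3,164.8146
P = 439.5450; Macaulay duration = 3,164.8146 / 439.5450 = 7.20021 half-year periods = 3.60010 years.
Modified duration = D_Mac / (1 + y) = 3.60010 / 1.04725 = 3.43767 years.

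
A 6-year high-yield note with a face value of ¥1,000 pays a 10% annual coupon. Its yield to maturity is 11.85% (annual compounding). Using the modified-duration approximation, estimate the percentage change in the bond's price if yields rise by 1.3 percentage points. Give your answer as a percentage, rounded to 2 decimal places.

-5.51%

Periodic yield y = 0.1185. Modified duration first:
  t   CF        PV=CF/(1+0.1185)^t    t·PV
  1       100.00        89.4055        89.4055
  2       100.00        79.9334       159.8667
  3       100.00        71.4648       214.3943
  4       100.00        63.8934       255.5736
  5       100.00        57.1242       285.6210
  6     1,100.00       561.7936     3,370.7613
  Σ                    923.6147     4,375.6224
P = 923.6147; D_Mac = 4.73750 yrs; D_mod = 4.73750/(1+0.1185) = 4.23558 yrs.
ΔP/P ≈ -D_mod · Δy = -4.23558 × (+0.013) = -0.055063 = -5.5063%.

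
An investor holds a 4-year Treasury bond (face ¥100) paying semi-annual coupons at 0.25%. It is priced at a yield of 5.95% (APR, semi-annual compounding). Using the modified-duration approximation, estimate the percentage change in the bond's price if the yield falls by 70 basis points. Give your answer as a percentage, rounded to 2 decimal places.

+2.71%

Periodic yield y = 0.02975. Modified duration first:
  t   CF        PV=CF/(1+0.02975)^t    t·PV
  1        0.125         0.1214         0.1214
  2        0.125         0.1179         0.2358
  3        0.125         0.1145         0.3434
  4        0.125         0.1112         0.4447
  5        0.125         0.1080         0.5398
  6        0.125         0.1048         0.6290
  7        0.125         0.1018         0.7127
  8      100.125        79.1932       633.5459
  Σ                     79.9728       636.5727
P = 79.9728; D_Mac = 7.95987 half-year periods = 3.97993 yrs; D_mod = 3.97993/(1+0.02975) = 3.86495 yrs.
ΔP/P ≈ -D_mod · Δy = -3.86495 × (-0.007) = +0.027055 = +2.7055%.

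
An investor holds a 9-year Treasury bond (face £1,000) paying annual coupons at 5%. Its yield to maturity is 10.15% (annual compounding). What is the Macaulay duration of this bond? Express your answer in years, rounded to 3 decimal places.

Periodic yield y = 0.1015. Discount each cash flow and weight by its year:
  t   CF        PV=CF/(1+0.1015)^t    t·PV
  1        50.00        45.3926        45.3926
  2        50.00        41.2098        82.4197
  3        50.00        37.4125       112.2374
  4        50.00        33.9650       135.8601
  5        50.00        30.8353       154.1763
  6        50.00        27.9939       167.9632
  7        50.00        25.4143       177.9002
  8        50.00        23.0725       184.5797
  9     1,050.00       439.8745     3,958.8705
  Σ                    705.1704     5,019.3999
Price P = Σ PV = 705.1704.
Macaulay duration = Σ(t·PV) / P = 5,019.3999 / 705.1704 = 7.11800 years.

7.118 years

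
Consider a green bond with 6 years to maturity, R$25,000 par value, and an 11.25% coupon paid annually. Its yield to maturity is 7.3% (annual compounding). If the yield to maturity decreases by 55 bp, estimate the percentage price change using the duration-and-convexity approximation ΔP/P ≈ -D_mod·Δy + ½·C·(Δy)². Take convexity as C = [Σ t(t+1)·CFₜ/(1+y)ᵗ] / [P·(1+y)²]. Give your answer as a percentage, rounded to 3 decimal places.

With y = 0.073:
  t   CF        PV=CF/(1+0.073)^t    t·PV        t(t+1)·PV
  1     2,812.50     2,621.1556     2,621.1556       5,242.3113
  2     2,812.50     2,442.8291     4,885.6582      14,656.9747
  3     2,812.50     2,276.6348     6,829.9043      27,319.6173
  4     2,812.50     2,121.7472     8,486.9889      42,434.9445
  5     2,812.50     1,977.3972     9,886.9861      59,321.9169
  6    27,812.50    18,223.9156   109,343.4939     765,404.4572
  Σ                 29,663.6796   142,054.1871     914,380.2219
P = 29,663.6796; D_Mac = 4.78883 yrs; D_mod = 4.46302 yrs; C = 26.77333.
Duration effect: -4.46302 × (-0.0055) = +0.024547
Convexity effect: 0.5 × 26.77333 × (-0.0055)² = +0.0004049
ΔP/P ≈ +0.024547 + 0.0004049 = +0.024952 = +2.4952%.

+2.495%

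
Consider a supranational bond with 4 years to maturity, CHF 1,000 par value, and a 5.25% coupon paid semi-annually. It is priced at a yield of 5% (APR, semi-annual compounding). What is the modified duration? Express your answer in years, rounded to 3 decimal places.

3.572 years

Periodic yield y = 0.025. First find Macaulay duration:
  t   CF        PV=CF/(1+0.025)^t    t·PV
  1        26.25        25.6098        25.6098
  2        26.25        24.9851        49.9703
  3        26.25        24.3757        73.1272
  4        26.25        23.7812        95.1248
  5        26.25        23.2012       116.0059
  6        26.25        22.6353       135.8118
  7        26.25        22.0832       154.5825
  8     1,026.25       842.2912     6,738.3293
  Σ                  1,008.9627     7,388.5615
P = 1,008.9627; Macaulay duration = 7,388.5615 / 1,008.9627 = 7.32293 half-year periods = 3.66146 years.
Modified duration = D_Mac / (1 + y) = 3.66146 / 1.025 = 3.57216 years.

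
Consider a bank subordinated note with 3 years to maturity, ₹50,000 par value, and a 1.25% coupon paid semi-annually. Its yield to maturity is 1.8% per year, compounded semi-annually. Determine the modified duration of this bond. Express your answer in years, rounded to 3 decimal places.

Periodic yield y = 0.009. First find Macaulay duration:
  t   CF        PV=CF/(1+0.009)^t    t·PV
  1       312.50       309.7126       309.7126
  2       312.50       306.9500       613.9001
  3       312.50       304.2121       912.6364
  4       312.50       301.4986     1,205.9946
  5       312.50       298.8094     1,494.0468
  6    50,312.50    47,679.1935   286,075.1608
  Σ                 49,200.3762   290,611.4511
P = 49,200.3762; Macaulay duration = 290,611.4511 / 49,200.3762 = 5.90669 half-year periods = 2.95335 years.
Modified duration = D_Mac / (1 + y) = 2.95335 / 1.009 = 2.92700 years.

2.927 years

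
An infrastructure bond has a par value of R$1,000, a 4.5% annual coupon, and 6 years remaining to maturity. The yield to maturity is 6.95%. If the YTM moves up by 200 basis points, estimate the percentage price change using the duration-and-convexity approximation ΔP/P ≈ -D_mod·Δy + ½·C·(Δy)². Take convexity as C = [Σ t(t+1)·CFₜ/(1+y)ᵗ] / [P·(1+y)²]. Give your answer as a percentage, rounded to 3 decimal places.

With y = 0.0695:
  t   CF        PV=CF/(1+0.0695)^t    t·PV        t(t+1)·PV
  1        45.00        42.0757        42.0757          84.1515
  2        45.00        39.3415        78.6830         236.0490
  3        45.00        36.7849       110.3548         441.4194
  4        45.00        34.3945       137.5781         687.8906
  5        45.00        32.1594       160.7972         964.7834
  6     1,045.00       698.2831     4,189.6988      29,327.8919
  Σ                    883.0393     4,719.1878      31,742.1858
P = 883.0393; D_Mac = 5.34426 yrs; D_mod = 4.99697 yrs; C = 31.42644.
Duration effect: -4.99697 × (+0.02) = -0.099939
Convexity effect: 0.5 × 31.42644 × (0.02)² = +0.0062853
ΔP/P ≈ -0.099939 + 0.0062853 = -0.093654 = -9.3654%.

-9.365%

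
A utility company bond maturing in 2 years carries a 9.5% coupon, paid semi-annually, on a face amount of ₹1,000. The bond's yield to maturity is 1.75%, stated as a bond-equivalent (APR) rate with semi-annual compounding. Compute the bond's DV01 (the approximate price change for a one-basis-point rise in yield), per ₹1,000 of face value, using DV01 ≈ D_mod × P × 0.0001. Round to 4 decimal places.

Periodic yield y = 0.00875.
  t   CF        PV=CF/(1+0.00875)^t    t·PV
  1        47.50        47.0880        47.0880
  2        47.50        46.6795        93.3591
  3        47.50        46.2746       138.8239
  4     1,047.50     1,011.6257     4,046.5027
  Σ                  1,151.6678     4,325.7736
P = 1,151.6678; D_Mac = 3.75609 half-year periods = 1.87805 yrs; D_mod = 1.86176 yrs.
DV01 ≈ 1.86176 × 1,151.6678 × 0.0001 = 0.214413.

₹0.2144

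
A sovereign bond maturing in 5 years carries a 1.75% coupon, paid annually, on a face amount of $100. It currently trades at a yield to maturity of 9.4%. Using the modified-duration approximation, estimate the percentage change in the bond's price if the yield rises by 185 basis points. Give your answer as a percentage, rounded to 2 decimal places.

-8.10%

Periodic yield y = 0.094. Modified duration first:
  t   CF        PV=CF/(1+0.094)^t    t·PV
  1         1.75         1.5996         1.5996
  2         1.75         1.4622         2.9244
  3         1.75         1.3366         4.0097
  4         1.75         1.2217         4.8868
  5       101.75        64.9304       324.6518
  Σ                     70.5504       338.0723
P = 70.5504; D_Mac = 4.79192 yrs; D_mod = 4.79192/(1+0.094) = 4.38019 yrs.
ΔP/P ≈ -D_mod · Δy = -4.38019 × (+0.0185) = -0.081033 = -8.1033%.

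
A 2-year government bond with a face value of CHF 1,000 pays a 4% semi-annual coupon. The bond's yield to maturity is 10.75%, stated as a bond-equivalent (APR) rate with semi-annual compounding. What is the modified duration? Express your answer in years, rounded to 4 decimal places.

Periodic yield y = 0.05375. First find Macaulay duration:
  t   CF        PV=CF/(1+0.05375)^t    t·PV
  1        20.00        18.9798        18.9798
  2        20.00        18.0117        36.0234
  3        20.00        17.0930        51.2789
  4     1,020.00       827.2748     3,309.0994
  Σ                    881.3593     3,415.3815
P = 881.3593; Macaulay duration = 3,415.3815 / 881.3593 = 3.87513 half-year periods = 1.93756 years.
Modified duration = D_Mac / (1 + y) = 1.93756 / 1.05375 = 1.83873 years.

1.8387 years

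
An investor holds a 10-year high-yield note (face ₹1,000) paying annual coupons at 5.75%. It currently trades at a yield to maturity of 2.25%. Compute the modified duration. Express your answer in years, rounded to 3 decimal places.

Periodic yield y = 0.0225. First find Macaulay duration:
  t   CF        PV=CF/(1+0.0225)^t    t·PV
  1        57.50        56.2347        56.2347
  2        57.50        54.9973       109.9946
  3        57.50        53.7871       161.3612
  4        57.50        52.6035       210.4140
  5        57.50        51.4460       257.2298
  6        57.50        50.3139       301.8834
  7        57.50        49.2067       344.4472
  8        57.50        48.1240       384.9916
  9        57.50        47.0650       423.5849
  10    1,057.50       846.5395     8,465.3946
  Σ                  1,310.3176    10,715.5361
P = 1,310.3176; Macaulay duration = 10,715.5361 / 1,310.3176 = 8.17782 years.
Modified duration = D_Mac / (1 + y) = 8.17782 / 1.0225 = 7.99786 years.

7.998 years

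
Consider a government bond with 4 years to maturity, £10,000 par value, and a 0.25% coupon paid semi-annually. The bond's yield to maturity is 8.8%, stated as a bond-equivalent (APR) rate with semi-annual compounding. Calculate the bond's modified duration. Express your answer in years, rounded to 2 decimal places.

3.81 years

Periodic yield y = 0.044. First find Macaulay duration:
  t   CF        PV=CF/(1+0.044)^t    t·PV
  1        12.50        11.9732        11.9732
  2        12.50        11.4686        22.9371
  3        12.50        10.9852        32.9556
  4        12.50        10.5222        42.0889
  5        12.50        10.0788        50.3938
  6        12.50         9.6540        57.9240
  7        12.50         9.2471        64.7298
  8    10,012.50     7,094.7736    56,758.1886
  Σ                  7,168.7027    57,041.1911
P = 7,168.7027; Macaulay duration = 57,041.1911 / 7,168.7027 = 7.95698 half-year periods = 3.97849 years.
Modified duration = D_Mac / (1 + y) = 3.97849 / 1.044 = 3.81081 years.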